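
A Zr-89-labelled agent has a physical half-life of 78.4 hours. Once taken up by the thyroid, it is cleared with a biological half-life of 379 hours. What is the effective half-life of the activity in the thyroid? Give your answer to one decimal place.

65.0 hours

1/t_eff = 1/t_phys + 1/t_biol = 1/78.4 + 1/379 = 0.015394 per hour.
t_eff = 78.4 × 379 / (78.4 + 379) ≈ 64.962 hours.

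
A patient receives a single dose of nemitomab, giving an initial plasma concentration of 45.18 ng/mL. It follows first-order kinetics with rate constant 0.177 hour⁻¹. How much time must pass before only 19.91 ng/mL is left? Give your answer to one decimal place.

t½ = ln 2 / k = 0.69315 / 0.177 ≈ 3.9161 hours.
Fraction remaining = 19.91/45.18 ≈ 0.44068.
n = log₂(45.18/19.91) = ln(2.2692)/ln 2 ≈ 1.1822 half-lives.
t = n × t½ = 1.1822 × 3.9161 ≈ 4.6296 hours.

4.6 hours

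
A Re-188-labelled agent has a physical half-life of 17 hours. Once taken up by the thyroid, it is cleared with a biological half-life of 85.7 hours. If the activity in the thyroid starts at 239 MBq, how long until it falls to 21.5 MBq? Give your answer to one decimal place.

49.3 hours

1/t_eff = 1/t_phys + 1/t_biol = 1/17 + 1/85.7 = 0.070492 per hour.
t_eff = 17 × 85.7 / (17 + 85.7) ≈ 14.186 hours.
n = log₂(239/21.5) ≈ 3.4746; t = 3.4746 × 14.186 ≈ 49.291 hours.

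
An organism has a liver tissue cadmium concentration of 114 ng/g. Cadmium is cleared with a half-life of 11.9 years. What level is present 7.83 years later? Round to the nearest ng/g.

72 ng/g

Number of half-lives: n = 7.83/11.9 ≈ 0.65798.
Remaining = 114 × (1/2)^0.65798 = 114 × 0.63376 ≈ 72.249 ng/g.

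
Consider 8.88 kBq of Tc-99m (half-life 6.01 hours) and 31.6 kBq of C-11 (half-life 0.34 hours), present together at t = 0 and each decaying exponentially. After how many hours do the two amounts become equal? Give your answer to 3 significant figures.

Set 8.88·(1/2)^(t/6.01) = 31.6·(1/2)^(t/0.34).
Taking log₂: log₂(8.88/31.6) = t·(1/6.01 − 1/0.34).
log₂(0.28101) = -1.8313; 1/6.01 − 1/0.34 = -2.7748.
t = -1.8313 / -2.7748 ≈ 0.65998 hours.

0.660 hours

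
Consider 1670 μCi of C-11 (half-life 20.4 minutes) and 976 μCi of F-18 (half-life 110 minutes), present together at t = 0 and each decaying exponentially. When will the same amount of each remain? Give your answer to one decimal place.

19.4 minutes

Set 1670·(1/2)^(t/20.4) = 976·(1/2)^(t/110).
Taking log₂: log₂(1670/976) = t·(1/20.4 − 1/110).
log₂(1.7111) = 0.7749; 1/20.4 − 1/110 = 0.039929.
t = 0.7749 / 0.039929 ≈ 19.407 minutes.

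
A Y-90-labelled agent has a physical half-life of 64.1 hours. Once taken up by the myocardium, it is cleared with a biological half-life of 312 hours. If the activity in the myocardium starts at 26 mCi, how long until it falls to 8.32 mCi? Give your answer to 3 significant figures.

1/t_eff = 1/t_phys + 1/t_biol = 1/64.1 + 1/312 = 0.018806 per hour.
t_eff = 64.1 × 312 / (64.1 + 312) ≈ 53.175 hours.
n = log₂(26/8.32) ≈ 1.6439; t = 1.6439 × 53.175 ≈ 87.412 hours.

87.4 hours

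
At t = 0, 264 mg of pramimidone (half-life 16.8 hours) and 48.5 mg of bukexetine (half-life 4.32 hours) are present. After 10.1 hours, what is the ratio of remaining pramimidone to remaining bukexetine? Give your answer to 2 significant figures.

18

pramimidone: 264 × (1/2)^(10.1/16.8) = 264 × (1/2)^0.60119 ≈ 174.03 mg.
bukexetine: 48.5 × (1/2)^(10.1/4.32) = 48.5 × (1/2)^2.338 ≈ 9.5928 mg.
Ratio ≈ 174.03 / 9.5928 ≈ 18.142.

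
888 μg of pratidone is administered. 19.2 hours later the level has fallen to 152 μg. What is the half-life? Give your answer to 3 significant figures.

A/A₀ = 152/888 ≈ 0.17117.
n = log₂(5.8421) ≈ 2.5465 half-lives elapsed in 19.2 hours.
t½ = 19.2/2.5465 ≈ 7.5398 hours.

7.54 hours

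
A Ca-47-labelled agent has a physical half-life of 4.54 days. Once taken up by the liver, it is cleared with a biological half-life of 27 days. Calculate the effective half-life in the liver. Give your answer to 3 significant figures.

3.89 days

1/t_eff = 1/t_phys + 1/t_biol = 1/4.54 + 1/27 = 0.2573 per day.
t_eff = 4.54 × 27 / (4.54 + 27) ≈ 3.8865 days.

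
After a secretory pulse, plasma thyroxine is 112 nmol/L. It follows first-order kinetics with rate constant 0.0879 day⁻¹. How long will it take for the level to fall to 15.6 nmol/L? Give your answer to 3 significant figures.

22.4 days

t½ = ln 2 / k = 0.69315 / 0.0879 ≈ 7.8856 days.
Fraction remaining = 15.6/112 ≈ 0.13929.
n = log₂(112/15.6) = ln(7.1795)/ln 2 ≈ 2.8439 half-lives.
t = n × t½ = 2.8439 × 7.8856 ≈ 22.426 days.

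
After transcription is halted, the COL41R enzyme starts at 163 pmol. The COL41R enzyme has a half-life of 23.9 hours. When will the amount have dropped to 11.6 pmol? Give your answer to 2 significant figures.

Fraction remaining = 11.6/163 ≈ 0.071166.
n = log₂(163/11.6) = ln(14.052)/ln 2 ≈ 3.8127 half-lives.
t = n × t½ = 3.8127 × 23.9 ≈ 91.123 hours.

91 hours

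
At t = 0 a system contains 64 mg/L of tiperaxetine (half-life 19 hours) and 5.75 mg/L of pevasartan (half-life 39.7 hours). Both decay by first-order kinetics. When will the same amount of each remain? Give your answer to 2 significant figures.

Set 64·(1/2)^(t/19) = 5.75·(1/2)^(t/39.7).
Taking log₂: log₂(64/5.75) = t·(1/19 − 1/39.7).
log₂(11.13) = 3.4764; 1/19 − 1/39.7 = 0.027443.
t = 3.4764 / 0.027443 ≈ 126.68 hours.

130 hours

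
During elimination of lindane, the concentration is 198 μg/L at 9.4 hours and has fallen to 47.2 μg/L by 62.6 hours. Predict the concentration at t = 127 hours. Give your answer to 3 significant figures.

Over Δt = 62.6 − 9.4 = 53.2 hours, the level fell by a factor of 198/47.2 ≈ 4.1949.
n = log₂(4.1949) ≈ 2.0686 half-lives, so t½ = 53.2/2.0686 ≈ 25.717 hours.
From t = 62.6 to t = 127: 47.2 × (1/2)^((127−62.6)/25.717) ≈ 8.3199 μg/L.

8.32 μg/L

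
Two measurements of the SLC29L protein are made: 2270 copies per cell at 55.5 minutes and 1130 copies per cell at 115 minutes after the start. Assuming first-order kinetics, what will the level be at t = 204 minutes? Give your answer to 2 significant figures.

400 copies per cell

Over Δt = 115 − 55.5 = 59.5 minutes, the level fell by a factor of 2270/1130 ≈ 2.0088.
n = log₂(2.0088) ≈ 1.0064 half-lives, so t½ = 59.5/1.0064 ≈ 59.123 minutes.
From t = 115 to t = 204: 1130 × (1/2)^((204−115)/59.123) ≈ 398.04 copies per cell.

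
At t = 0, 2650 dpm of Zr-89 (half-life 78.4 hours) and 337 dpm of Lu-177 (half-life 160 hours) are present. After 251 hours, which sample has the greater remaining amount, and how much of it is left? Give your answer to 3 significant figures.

Zr-89: 2650 × (1/2)^3.2015 ≈ 288.06 dpm.
Lu-177: 337 × (1/2)^1.5688 ≈ 113.6 dpm.
Zr-89 has more remaining, at ≈ 288.06 dpm.

Zr-89, 288 dpm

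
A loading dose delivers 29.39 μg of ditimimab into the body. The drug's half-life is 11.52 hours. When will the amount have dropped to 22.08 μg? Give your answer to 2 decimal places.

4.75 hours

Fraction remaining = 22.08/29.39 ≈ 0.75128.
n = log₂(29.39/22.08) = ln(1.3311)/ln 2 ≈ 0.41259 half-lives.
t = n × t½ = 0.41259 × 11.52 ≈ 4.753 hours.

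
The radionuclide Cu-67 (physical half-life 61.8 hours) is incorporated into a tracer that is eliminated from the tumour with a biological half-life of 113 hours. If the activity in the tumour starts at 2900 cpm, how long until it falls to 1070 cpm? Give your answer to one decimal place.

1/t_eff = 1/t_phys + 1/t_biol = 1/61.8 + 1/113 = 0.025031 per hour.
t_eff = 61.8 × 113 / (61.8 + 113) ≈ 39.951 hours.
n = log₂(2900/1070) ≈ 1.4384; t = 1.4384 × 39.951 ≈ 57.467 hours.

57.5 hours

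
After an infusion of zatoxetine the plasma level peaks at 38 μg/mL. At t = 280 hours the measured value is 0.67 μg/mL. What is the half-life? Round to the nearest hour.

A/A₀ = 0.67/38 ≈ 0.017632.
n = log₂(56.716) ≈ 5.8257 half-lives elapsed in 280 hours.
t½ = 280/5.8257 ≈ 48.063 hours.

48 hours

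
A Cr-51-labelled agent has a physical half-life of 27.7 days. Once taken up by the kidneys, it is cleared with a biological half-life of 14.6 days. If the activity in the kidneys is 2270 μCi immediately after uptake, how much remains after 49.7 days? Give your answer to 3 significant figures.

1/t_eff = 1/t_phys + 1/t_biol = 1/27.7 + 1/14.6 = 0.10459 per day.
t_eff = 27.7 × 14.6 / (27.7 + 14.6) ≈ 9.5608 days.
Remaining = 2270 × (1/2)^(49.7/9.5608) = 2270 × (1/2)^5.1983 ≈ 61.826 μCi.

61.8 μCi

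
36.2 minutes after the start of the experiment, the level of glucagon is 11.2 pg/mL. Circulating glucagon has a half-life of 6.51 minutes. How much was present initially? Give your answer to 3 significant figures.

529 pg/mL

Number of half-lives elapsed: n = 36.2/6.51 ≈ 5.5607.
A₀ = A × 2^n = 11.2 × 2^5.5607 = 11.2 × 47.199 ≈ 528.63 pg/mL.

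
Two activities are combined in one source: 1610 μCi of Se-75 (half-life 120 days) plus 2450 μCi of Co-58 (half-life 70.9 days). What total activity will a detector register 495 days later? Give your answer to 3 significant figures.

112 μCi

Se-75: 1610 × (1/2)^(495/120) = 1610 × (1/2)^4.125 ≈ 92.274 μCi.
Co-58: 2450 × (1/2)^(495/70.9) = 2450 × (1/2)^6.9817 ≈ 19.385 μCi.
Total = 92.274 + 19.385 ≈ 111.66 μCi.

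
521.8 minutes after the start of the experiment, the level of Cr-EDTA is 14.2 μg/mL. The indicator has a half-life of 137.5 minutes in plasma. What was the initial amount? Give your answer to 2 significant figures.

Number of half-lives elapsed: n = 521.8/137.5 ≈ 3.7949.
A₀ = A × 2^n = 14.2 × 2^3.7949 = 14.2 × 13.88 ≈ 197.09 μg/mL.

200 μg/mL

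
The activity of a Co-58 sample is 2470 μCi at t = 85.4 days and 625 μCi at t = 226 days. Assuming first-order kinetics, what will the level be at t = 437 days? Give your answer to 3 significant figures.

79.5 μCi

Over Δt = 226 − 85.4 = 140.6 days, the level fell by a factor of 2470/625 ≈ 3.952.
n = log₂(3.952) ≈ 1.9826 half-lives, so t½ = 140.6/1.9826 ≈ 70.918 days.
From t = 226 to t = 437: 625 × (1/2)^((437−226)/70.918) ≈ 79.475 μCi.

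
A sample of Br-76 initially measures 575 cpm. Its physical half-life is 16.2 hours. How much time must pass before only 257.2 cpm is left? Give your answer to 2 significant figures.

Fraction remaining = 257.2/575 ≈ 0.4473.
n = log₂(575/257.2) = ln(2.2356)/ln 2 ≈ 1.1607 half-lives.
t = n × t½ = 1.1607 × 16.2 ≈ 18.803 hours.

19 hours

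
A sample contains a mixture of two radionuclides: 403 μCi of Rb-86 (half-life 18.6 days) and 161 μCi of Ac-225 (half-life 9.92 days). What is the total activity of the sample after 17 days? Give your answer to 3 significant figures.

Rb-86: 403 × (1/2)^(17/18.6) = 403 × (1/2)^0.91398 ≈ 213.88 μCi.
Ac-225: 161 × (1/2)^(17/9.92) = 161 × (1/2)^1.7137 ≈ 49.085 μCi.
Total = 213.88 + 49.085 ≈ 262.96 μCi.

263 μCi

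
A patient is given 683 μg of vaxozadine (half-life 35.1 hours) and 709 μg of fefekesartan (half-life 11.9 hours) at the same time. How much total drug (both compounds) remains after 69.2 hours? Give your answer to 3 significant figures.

vaxozadine: 683 × (1/2)^(69.2/35.1) = 683 × (1/2)^1.9715 ≈ 174.16 μg.
fefekesartan: 709 × (1/2)^(69.2/11.9) = 709 × (1/2)^5.8151 ≈ 12.593 μg.
Total = 174.16 + 12.593 ≈ 186.75 μg.

187 μg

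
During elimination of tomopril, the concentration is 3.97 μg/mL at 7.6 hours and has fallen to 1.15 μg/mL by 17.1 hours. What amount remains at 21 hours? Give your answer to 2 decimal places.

0.69 μg/mL

Over Δt = 17.1 − 7.6 = 9.5 hours, the level fell by a factor of 3.97/1.15 ≈ 3.4522.
n = log₂(3.4522) ≈ 1.7875 half-lives, so t½ = 9.5/1.7875 ≈ 5.3147 hours.
From t = 17.1 to t = 21: 1.15 × (1/2)^((21−17.1)/5.3147) ≈ 0.69151 μg/mL.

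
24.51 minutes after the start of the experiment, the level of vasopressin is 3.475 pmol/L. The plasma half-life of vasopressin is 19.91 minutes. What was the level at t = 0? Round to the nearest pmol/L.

Number of half-lives elapsed: n = 24.51/19.91 ≈ 1.231.
A₀ = A × 2^n = 3.475 × 2^1.231 = 3.475 × 2.3474 ≈ 8.1571 pmol/L.

8 pmol/L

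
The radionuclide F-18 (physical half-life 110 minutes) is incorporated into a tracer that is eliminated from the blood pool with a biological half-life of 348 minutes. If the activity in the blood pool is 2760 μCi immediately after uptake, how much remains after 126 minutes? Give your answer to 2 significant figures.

1/t_eff = 1/t_phys + 1/t_biol = 1/110 + 1/348 = 0.011964 per minute.
t_eff = 110 × 348 / (110 + 348) ≈ 83.581 minutes.
Remaining = 2760 × (1/2)^(126/83.581) = 2760 × (1/2)^1.5075 ≈ 970.73 μCi.

970 μCi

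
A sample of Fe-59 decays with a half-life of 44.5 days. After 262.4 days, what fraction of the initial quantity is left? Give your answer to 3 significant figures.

n = 262.4/44.5 ≈ 5.8966 half-lives.
Fraction remaining = (1/2)^5.8966 ≈ 0.016786.

0.0168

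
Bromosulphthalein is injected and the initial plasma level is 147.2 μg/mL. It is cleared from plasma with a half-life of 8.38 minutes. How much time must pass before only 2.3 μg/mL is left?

50.28 minutes

2.3/147.2 = 1/64, so 6 half-lives have elapsed.
t = 6 × 8.38 = 50.28 minutes.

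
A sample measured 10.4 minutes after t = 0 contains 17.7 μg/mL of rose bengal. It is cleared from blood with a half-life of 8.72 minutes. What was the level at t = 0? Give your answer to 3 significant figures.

40.5 μg/mL

Number of half-lives elapsed: n = 10.4/8.72 ≈ 1.1927.
A₀ = A × 2^n = 17.7 × 2^1.1927 = 17.7 × 2.2857 ≈ 40.458 μg/mL.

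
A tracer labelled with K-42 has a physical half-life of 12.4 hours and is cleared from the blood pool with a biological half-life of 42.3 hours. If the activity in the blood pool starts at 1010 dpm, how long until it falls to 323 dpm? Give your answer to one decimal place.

15.8 hours

1/t_eff = 1/t_phys + 1/t_biol = 1/12.4 + 1/42.3 = 0.10429 per hour.
t_eff = 12.4 × 42.3 / (12.4 + 42.3) ≈ 9.589 hours.
n = log₂(1010/323) ≈ 1.6447; t = 1.6447 × 9.589 ≈ 15.772 hours.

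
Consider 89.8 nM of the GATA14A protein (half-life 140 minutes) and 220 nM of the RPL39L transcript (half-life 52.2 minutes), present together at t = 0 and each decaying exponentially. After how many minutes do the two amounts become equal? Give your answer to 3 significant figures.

108 minutes

Set 89.8·(1/2)^(t/140) = 220·(1/2)^(t/52.2).
Taking log₂: log₂(89.8/220) = t·(1/140 − 1/52.2).
log₂(0.40818) = -1.2927; 1/140 − 1/52.2 = -0.012014.
t = -1.2927 / -0.012014 ≈ 107.6 minutes.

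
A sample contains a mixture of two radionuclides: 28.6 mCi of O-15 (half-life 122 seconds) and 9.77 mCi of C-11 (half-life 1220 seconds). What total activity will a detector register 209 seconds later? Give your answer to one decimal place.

O-15: 28.6 × (1/2)^(209/122) = 28.6 × (1/2)^1.7131 ≈ 8.723 mCi.
C-11: 9.77 × (1/2)^(209/1220) = 9.77 × (1/2)^0.17131 ≈ 8.6761 mCi.
Total = 8.723 + 8.6761 ≈ 17.399 mCi.

17.4 mCi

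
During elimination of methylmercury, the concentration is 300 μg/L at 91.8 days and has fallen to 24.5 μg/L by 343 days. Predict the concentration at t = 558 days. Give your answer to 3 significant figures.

Over Δt = 343 − 91.8 = 251.2 days, the level fell by a factor of 300/24.5 ≈ 12.245.
n = log₂(12.245) ≈ 3.6141 half-lives, so t½ = 251.2/3.6141 ≈ 69.505 days.
From t = 343 to t = 558: 24.5 × (1/2)^((558−343)/69.505) ≈ 2.8707 μg/L.

2.87 μg/L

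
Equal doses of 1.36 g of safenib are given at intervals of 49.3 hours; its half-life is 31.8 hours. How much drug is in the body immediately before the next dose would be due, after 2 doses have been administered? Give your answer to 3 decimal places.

0.623 g

The 2 doses were given 98.6, 49.3 hours ago.
Total = 1.36·(1/2)^(98.6/31.8) + 1.36·(1/2)^(49.3/31.8)
      = 0.15855 + 0.46435 ≈ 0.6229 g.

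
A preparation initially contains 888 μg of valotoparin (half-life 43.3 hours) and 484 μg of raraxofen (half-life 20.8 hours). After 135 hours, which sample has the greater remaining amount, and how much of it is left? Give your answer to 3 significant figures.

valotoparin: 888 × (1/2)^3.1178 ≈ 102.3 μg.
raraxofen: 484 × (1/2)^6.4904 ≈ 5.3833 μg.
Valotoparin has more remaining, at ≈ 102.3 μg.

valotoparin, 102 μg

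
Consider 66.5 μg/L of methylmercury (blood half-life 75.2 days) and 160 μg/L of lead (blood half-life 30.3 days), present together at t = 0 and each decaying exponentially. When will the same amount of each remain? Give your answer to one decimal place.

64.3 days

Set 66.5·(1/2)^(t/75.2) = 160·(1/2)^(t/30.3).
Taking log₂: log₂(66.5/160) = t·(1/75.2 − 1/30.3).
log₂(0.41563) = -1.2666; 1/75.2 − 1/30.3 = -0.019705.
t = -1.2666 / -0.019705 ≈ 64.279 days.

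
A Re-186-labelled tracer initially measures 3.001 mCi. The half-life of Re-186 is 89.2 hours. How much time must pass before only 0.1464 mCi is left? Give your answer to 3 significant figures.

Fraction remaining = 0.1464/3.001 ≈ 0.048784.
n = log₂(3.001/0.1464) = ln(20.499)/ln 2 ≈ 4.3575 half-lives.
t = n × t½ = 4.3575 × 89.2 ≈ 388.69 hours.

389 hours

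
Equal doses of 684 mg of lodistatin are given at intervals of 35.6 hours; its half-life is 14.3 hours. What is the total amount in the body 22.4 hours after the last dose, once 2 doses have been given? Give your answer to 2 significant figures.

270 mg

The 2 doses were given 58, 22.4 hours ago.
Total = 684·(1/2)^(58/14.3) + 684·(1/2)^(22.4/14.3)
      = 41.124 + 230.95 ≈ 272.07 mg.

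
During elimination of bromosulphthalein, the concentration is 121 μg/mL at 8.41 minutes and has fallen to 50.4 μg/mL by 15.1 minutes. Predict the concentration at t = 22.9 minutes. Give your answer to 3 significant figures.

18.2 μg/mL

Over Δt = 15.1 − 8.41 = 6.69 minutes, the level fell by a factor of 121/50.4 ≈ 2.4008.
n = log₂(2.4008) ≈ 1.2635 half-lives, so t½ = 6.69/1.2635 ≈ 5.2948 minutes.
From t = 15.1 to t = 22.9: 50.4 × (1/2)^((22.9−15.1)/5.2948) ≈ 18.154 μg/mL.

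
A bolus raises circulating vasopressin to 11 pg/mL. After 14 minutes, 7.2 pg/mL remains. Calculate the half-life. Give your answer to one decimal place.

A/A₀ = 7.2/11 ≈ 0.65455.
n = log₂(1.5278) ≈ 0.61143 half-lives elapsed in 14 minutes.
t½ = 14/0.61143 ≈ 22.897 minutes.

22.9 minutes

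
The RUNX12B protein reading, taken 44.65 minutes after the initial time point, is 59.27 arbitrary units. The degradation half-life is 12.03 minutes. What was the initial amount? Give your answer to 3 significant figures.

Number of half-lives elapsed: n = 44.65/12.03 ≈ 3.7116.
A₀ = A × 2^n = 59.27 × 2^3.7116 = 59.27 × 13.101 ≈ 776.47 arbitrary units.

776 arbitrary units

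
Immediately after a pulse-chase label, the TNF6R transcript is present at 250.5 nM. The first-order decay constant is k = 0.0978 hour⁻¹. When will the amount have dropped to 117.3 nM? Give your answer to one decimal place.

7.8 hours

t½ = ln 2 / k = 0.69315 / 0.0978 ≈ 7.0874 hours.
Fraction remaining = 117.3/250.5 ≈ 0.46826.
n = log₂(250.5/117.3) = ln(2.1355)/ln 2 ≈ 1.0946 half-lives.
t = n × t½ = 1.0946 × 7.0874 ≈ 7.7579 hours.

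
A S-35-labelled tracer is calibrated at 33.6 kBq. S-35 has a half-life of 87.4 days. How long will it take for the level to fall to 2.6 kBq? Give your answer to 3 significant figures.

323 days

Fraction remaining = 2.6/33.6 ≈ 0.077381.
n = log₂(33.6/2.6) = ln(12.923)/ln 2 ≈ 3.6919 half-lives.
t = n × t½ = 3.6919 × 87.4 ≈ 322.67 days.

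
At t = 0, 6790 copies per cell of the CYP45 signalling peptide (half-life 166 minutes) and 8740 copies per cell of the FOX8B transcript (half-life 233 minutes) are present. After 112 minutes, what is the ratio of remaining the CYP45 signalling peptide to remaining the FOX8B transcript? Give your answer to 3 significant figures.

0.679

CYP45 signalling peptide: 6790 × (1/2)^(112/166) = 6790 × (1/2)^0.6747 ≈ 4253.7 copies per cell.
FOX8B transcript: 8740 × (1/2)^(112/233) = 8740 × (1/2)^0.48069 ≈ 6263.4 copies per cell.
Ratio ≈ 4253.7 / 6263.4 ≈ 0.67913.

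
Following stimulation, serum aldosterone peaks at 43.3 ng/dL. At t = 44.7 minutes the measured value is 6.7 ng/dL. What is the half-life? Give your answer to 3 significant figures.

A/A₀ = 6.7/43.3 ≈ 0.15473.
n = log₂(6.4627) ≈ 2.6921 half-lives elapsed in 44.7 minutes.
t½ = 44.7/2.6921 ≈ 16.604 minutes.

16.6 minutes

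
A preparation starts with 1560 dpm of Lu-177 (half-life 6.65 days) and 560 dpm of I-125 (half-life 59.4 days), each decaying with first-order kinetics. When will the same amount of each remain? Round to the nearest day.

Set 1560·(1/2)^(t/6.65) = 560·(1/2)^(t/59.4).
Taking log₂: log₂(1560/560) = t·(1/6.65 − 1/59.4).
log₂(2.7857) = 1.478; 1/6.65 − 1/59.4 = 0.13354.
t = 1.478 / 0.13354 ≈ 11.068 days.

11 days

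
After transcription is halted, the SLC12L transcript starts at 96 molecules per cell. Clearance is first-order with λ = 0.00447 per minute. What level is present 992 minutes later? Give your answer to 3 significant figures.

t½ = ln 2 / λ = 0.69315 / 0.00447 ≈ 155.07 minutes.
Number of half-lives: n = 992/155.07 ≈ 6.3973.
Remaining = 96 × (1/2)^6.3973 = 96 × 0.011864 ≈ 1.139 molecules per cell.

1.14 molecules per cell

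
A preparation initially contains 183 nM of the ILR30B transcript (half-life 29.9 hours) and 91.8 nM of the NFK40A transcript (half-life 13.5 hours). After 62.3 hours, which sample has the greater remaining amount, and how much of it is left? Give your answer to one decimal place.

ILR30B transcript, 43.2 nM

ILR30B transcript: 183 × (1/2)^2.0836 ≈ 43.174 nM.
NFK40A transcript: 91.8 × (1/2)^4.6148 ≈ 3.7467 nM.
ILR30B transcript has more remaining, at ≈ 43.174 nM.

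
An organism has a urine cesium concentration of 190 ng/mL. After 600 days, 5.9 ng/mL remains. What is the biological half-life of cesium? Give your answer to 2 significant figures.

120 days

A/A₀ = 5.9/190 ≈ 0.031053.
n = log₂(32.203) ≈ 5.0091 half-lives elapsed in 600 days.
t½ = 600/5.0091 ≈ 119.78 days.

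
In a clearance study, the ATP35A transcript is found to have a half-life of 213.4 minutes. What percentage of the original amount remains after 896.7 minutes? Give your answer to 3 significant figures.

n = 896.7/213.4 ≈ 4.202 half-lives.
Fraction remaining = (1/2)^4.202 ≈ 0.054335, i.e. 5.4335%.

5.43%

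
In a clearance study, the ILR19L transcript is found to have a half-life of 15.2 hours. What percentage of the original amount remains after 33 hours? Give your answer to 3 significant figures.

22.2%

n = 33/15.2 ≈ 2.1711 half-lives.
Fraction remaining = (1/2)^2.1711 ≈ 0.22205, i.e. 22.205%.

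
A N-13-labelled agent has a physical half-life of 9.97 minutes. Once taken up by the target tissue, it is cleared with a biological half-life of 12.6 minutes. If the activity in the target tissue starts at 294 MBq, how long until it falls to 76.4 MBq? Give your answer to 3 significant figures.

1/t_eff = 1/t_phys + 1/t_biol = 1/9.97 + 1/12.6 = 0.17967 per minute.
t_eff = 9.97 × 12.6 / (9.97 + 12.6) ≈ 5.5659 minutes.
n = log₂(294/76.4) ≈ 1.9442; t = 1.9442 × 5.5659 ≈ 10.821 minutes.

10.8 minutes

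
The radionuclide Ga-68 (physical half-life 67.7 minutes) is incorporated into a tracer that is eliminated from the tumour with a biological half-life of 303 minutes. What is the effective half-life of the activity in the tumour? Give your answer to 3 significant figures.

1/t_eff = 1/t_phys + 1/t_biol = 1/67.7 + 1/303 = 0.018071 per minute.
t_eff = 67.7 × 303 / (67.7 + 303) ≈ 55.336 minutes.

55.3 minutes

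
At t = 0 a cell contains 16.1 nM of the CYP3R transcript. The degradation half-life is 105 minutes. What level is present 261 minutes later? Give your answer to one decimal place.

Number of half-lives: n = 261/105 ≈ 2.4857.
Remaining = 16.1 × (1/2)^2.4857 = 16.1 × 0.17854 ≈ 2.8744 nM.

2.9 nM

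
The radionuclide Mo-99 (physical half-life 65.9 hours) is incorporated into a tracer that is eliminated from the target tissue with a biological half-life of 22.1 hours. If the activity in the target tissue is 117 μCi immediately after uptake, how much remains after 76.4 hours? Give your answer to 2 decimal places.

4.77 μCi

1/t_eff = 1/t_phys + 1/t_biol = 1/65.9 + 1/22.1 = 0.060423 per hour.
t_eff = 65.9 × 22.1 / (65.9 + 22.1) ≈ 16.55 hours.
Remaining = 117 × (1/2)^(76.4/16.55) = 117 × (1/2)^4.6163 ≈ 4.7701 μCi.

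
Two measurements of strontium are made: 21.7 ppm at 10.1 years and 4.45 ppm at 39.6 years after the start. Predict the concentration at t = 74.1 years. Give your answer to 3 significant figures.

0.698 ppm

Over Δt = 39.6 − 10.1 = 29.5 years, the level fell by a factor of 21.7/4.45 ≈ 4.8764.
n = log₂(4.8764) ≈ 2.2858 half-lives, so t½ = 29.5/2.2858 ≈ 12.906 years.
From t = 39.6 to t = 74.1: 4.45 × (1/2)^((74.1−39.6)/12.906) ≈ 0.69764 ppm.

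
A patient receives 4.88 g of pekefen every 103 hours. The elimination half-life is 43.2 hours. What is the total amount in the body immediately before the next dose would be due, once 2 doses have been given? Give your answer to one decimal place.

1.1 g

The 2 doses were given 206, 103 hours ago.
Total = 4.88·(1/2)^(206/43.2) + 4.88·(1/2)^(103/43.2)
      = 0.17904 + 0.93473 ≈ 1.1138 g.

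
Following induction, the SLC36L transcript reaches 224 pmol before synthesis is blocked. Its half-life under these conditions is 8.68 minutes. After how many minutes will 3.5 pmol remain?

52.08 minutes

3.5/224 = 1/64, so 6 half-lives have elapsed.
t = 6 × 8.68 = 52.08 minutes.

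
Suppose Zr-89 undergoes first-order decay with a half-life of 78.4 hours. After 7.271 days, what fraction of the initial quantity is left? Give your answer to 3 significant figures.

7.271 days = 174.504 hours.
n = 174.504/78.4 ≈ 2.2258 half-lives.
Fraction remaining = (1/2)^2.2258 ≈ 0.21378.

0.214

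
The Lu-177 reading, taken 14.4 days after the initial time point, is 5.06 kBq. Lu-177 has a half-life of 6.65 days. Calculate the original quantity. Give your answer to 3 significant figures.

22.7 kBq

Number of half-lives elapsed: n = 14.4/6.65 ≈ 2.1654.
A₀ = A × 2^n = 5.06 × 2^2.1654 = 5.06 × 4.4859 ≈ 22.699 kBq.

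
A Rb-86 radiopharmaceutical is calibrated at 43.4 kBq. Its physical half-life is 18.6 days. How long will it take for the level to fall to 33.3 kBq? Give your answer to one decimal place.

Fraction remaining = 33.3/43.4 ≈ 0.76728.
n = log₂(43.4/33.3) = ln(1.3033)/ln 2 ≈ 0.38217 half-lives.
t = n × t½ = 0.38217 × 18.6 ≈ 7.1084 days.

7.1 days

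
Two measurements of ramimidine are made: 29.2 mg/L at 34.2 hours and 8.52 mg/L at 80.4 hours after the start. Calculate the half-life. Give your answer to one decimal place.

Over Δt = 80.4 − 34.2 = 46.2 hours, the level fell by a factor of 29.2/8.52 ≈ 3.4272.
n = log₂(3.4272) ≈ 1.777 half-lives, so t½ = 46.2/1.777 ≈ 25.998 hours.

26.0 hours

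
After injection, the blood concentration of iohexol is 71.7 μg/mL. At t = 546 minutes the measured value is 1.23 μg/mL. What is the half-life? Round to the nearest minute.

A/A₀ = 1.23/71.7 ≈ 0.017155.
n = log₂(58.293) ≈ 5.8652 half-lives elapsed in 546 minutes.
t½ = 546/5.8652 ≈ 93.091 minutes.

93 minutes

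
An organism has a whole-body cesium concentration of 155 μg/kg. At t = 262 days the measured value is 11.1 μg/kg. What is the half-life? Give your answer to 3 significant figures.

68.9 days

A/A₀ = 11.1/155 ≈ 0.071613.
n = log₂(13.964) ≈ 3.8036 half-lives elapsed in 262 days.
t½ = 262/3.8036 ≈ 68.881 days.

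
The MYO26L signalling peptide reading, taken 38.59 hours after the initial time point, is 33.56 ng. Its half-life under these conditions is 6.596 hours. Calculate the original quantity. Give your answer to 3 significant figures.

Number of half-lives elapsed: n = 38.59/6.596 ≈ 5.8505.
A₀ = A × 2^n = 33.56 × 2^5.8505 = 33.56 × 57.701 ≈ 1936.4 ng.

1940 ng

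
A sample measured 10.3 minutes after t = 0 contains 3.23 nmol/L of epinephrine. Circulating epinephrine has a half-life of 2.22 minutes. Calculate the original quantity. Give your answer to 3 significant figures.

Number of half-lives elapsed: n = 10.3/2.22 ≈ 4.6396.
A₀ = A × 2^n = 3.23 × 2^4.6396 = 3.23 × 24.927 ≈ 80.514 nmol/L.

80.5 nmol/L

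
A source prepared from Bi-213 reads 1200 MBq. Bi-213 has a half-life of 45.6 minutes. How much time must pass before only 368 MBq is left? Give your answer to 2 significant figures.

Fraction remaining = 368/1200 ≈ 0.30667.
n = log₂(1200/368) = ln(3.2609)/ln 2 ≈ 1.7053 half-lives.
t = n × t½ = 1.7053 × 45.6 ≈ 77.76 minutes.

78 minutes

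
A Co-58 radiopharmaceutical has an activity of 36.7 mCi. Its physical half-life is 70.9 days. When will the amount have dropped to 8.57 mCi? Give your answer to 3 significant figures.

149 days

Fraction remaining = 8.57/36.7 ≈ 0.23351.
n = log₂(36.7/8.57) = ln(4.2824)/ln 2 ≈ 2.0984 half-lives.
t = n × t½ = 2.0984 × 70.9 ≈ 148.78 days.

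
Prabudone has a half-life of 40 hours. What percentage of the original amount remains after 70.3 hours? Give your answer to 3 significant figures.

n = 70.3/40 ≈ 1.7575 half-lives.
Fraction remaining = (1/2)^1.7575 ≈ 0.29576, i.e. 29.576%.

29.6%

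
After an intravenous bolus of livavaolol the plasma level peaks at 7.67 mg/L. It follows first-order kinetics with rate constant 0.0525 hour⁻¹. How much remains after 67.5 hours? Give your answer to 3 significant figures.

0.222 mg/L

t½ = ln 2 / k = 0.69315 / 0.0525 ≈ 13.203 hours.
Number of half-lives: n = 67.5/13.203 ≈ 5.1126.
Remaining = 7.67 × (1/2)^5.1126 = 7.67 × 0.028905 ≈ 0.2217 mg/L.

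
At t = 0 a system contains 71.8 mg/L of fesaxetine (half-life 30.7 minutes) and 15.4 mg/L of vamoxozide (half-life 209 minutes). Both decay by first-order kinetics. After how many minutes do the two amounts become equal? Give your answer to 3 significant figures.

Set 71.8·(1/2)^(t/30.7) = 15.4·(1/2)^(t/209).
Taking log₂: log₂(71.8/15.4) = t·(1/30.7 − 1/209).
log₂(4.6623) = 2.2211; 1/30.7 − 1/209 = 0.027789.
t = 2.2211 / 0.027789 ≈ 79.927 minutes.

79.9 minutes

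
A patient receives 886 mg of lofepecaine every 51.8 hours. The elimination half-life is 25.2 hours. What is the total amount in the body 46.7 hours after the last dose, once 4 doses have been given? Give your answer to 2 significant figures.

The 4 doses were given 202.1, 150.3, 98.5, 46.7 hours ago.
Total = 886·(1/2)^(202.1/25.2) + 886·(1/2)^(150.3/25.2) + 886·(1/2)^(98.5/25.2) + 886·(1/2)^(46.7/25.2)
      = 3.4137 + 14.191 + 58.991 + 245.23 ≈ 321.83 mg.

320 mg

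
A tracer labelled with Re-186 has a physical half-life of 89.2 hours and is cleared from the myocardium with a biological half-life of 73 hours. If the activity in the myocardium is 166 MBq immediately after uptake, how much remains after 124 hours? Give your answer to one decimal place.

19.5 MBq

1/t_eff = 1/t_phys + 1/t_biol = 1/89.2 + 1/73 = 0.024909 per hour.
t_eff = 89.2 × 73 / (89.2 + 73) ≈ 40.145 hours.
Remaining = 166 × (1/2)^(124/40.145) = 166 × (1/2)^3.0888 ≈ 19.512 MBq.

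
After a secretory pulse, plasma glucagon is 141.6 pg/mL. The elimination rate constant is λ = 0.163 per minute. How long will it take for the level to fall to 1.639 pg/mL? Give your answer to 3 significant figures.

t½ = ln 2 / λ = 0.69315 / 0.163 ≈ 4.2524 minutes.
Fraction remaining = 1.639/141.6 ≈ 0.011575.
n = log₂(141.6/1.639) = ln(86.394)/ln 2 ≈ 6.4329 half-lives.
t = n × t½ = 6.4329 × 4.2524 ≈ 27.355 minutes.

27.4 minutes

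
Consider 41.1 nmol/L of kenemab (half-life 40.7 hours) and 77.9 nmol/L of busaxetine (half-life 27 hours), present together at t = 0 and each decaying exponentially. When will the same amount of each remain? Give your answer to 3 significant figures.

Set 41.1·(1/2)^(t/40.7) = 77.9·(1/2)^(t/27).
Taking log₂: log₂(41.1/77.9) = t·(1/40.7 − 1/27).
log₂(0.5276) = -0.92248; 1/40.7 − 1/27 = -0.012467.
t = -0.92248 / -0.012467 ≈ 73.994 hours.

74.0 hours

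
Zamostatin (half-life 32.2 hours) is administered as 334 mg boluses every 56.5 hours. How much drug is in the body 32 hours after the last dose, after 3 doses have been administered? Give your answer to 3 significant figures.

232 mg

The 3 doses were given 145, 88.5, 32 hours ago.
Total = 334·(1/2)^(145/32.2) + 334·(1/2)^(88.5/32.2) + 334·(1/2)^(32/32.2)
      = 14.729 + 49.703 + 167.72 ≈ 232.15 mg.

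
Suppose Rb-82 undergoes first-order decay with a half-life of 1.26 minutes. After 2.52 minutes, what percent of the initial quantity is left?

25%

n = 2.52/1.26 ≈ 2 half-lives.
Fraction remaining = (1/2)^2 ≈ 0.25, i.e. 25%.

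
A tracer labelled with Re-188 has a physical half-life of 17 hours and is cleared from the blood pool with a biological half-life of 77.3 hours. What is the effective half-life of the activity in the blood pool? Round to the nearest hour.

1/t_eff = 1/t_phys + 1/t_biol = 1/17 + 1/77.3 = 0.07176 per hour.
t_eff = 17 × 77.3 / (17 + 77.3) ≈ 13.935 hours.

14 hours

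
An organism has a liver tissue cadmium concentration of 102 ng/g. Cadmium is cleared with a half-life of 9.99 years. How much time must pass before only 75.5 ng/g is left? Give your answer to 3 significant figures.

4.34 years

Fraction remaining = 75.5/102 ≈ 0.7402.
n = log₂(102/75.5) = ln(1.351)/ln 2 ≈ 0.43402 half-lives.
t = n × t½ = 0.43402 × 9.99 ≈ 4.3359 years.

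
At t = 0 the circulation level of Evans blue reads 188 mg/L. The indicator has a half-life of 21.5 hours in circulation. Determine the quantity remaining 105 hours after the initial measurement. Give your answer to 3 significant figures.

6.37 mg/L

Number of half-lives: n = 105/21.5 ≈ 4.8837.
Remaining = 188 × (1/2)^4.8837 = 188 × 0.033873 ≈ 6.3681 mg/L.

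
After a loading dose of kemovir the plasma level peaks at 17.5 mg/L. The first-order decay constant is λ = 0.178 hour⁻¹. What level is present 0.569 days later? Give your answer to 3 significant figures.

t½ = ln 2 / λ = 0.69315 / 0.178 ≈ 3.8941 hours.
Convert the elapsed time: 0.569 days = 13.656 hours.
Number of half-lives: n = 13.656/3.8941 ≈ 3.5069.
Remaining = 17.5 × (1/2)^3.5069 = 17.5 × 0.087969 ≈ 1.5395 mg/L.

1.54 mg/L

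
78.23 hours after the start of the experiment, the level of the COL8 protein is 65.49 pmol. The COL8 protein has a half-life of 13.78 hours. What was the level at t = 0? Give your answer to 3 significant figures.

3350 pmol

Number of half-lives elapsed: n = 78.23/13.78 ≈ 5.6771.
A₀ = A × 2^n = 65.49 × 2^5.6771 = 65.49 × 51.164 ≈ 3350.8 pmol.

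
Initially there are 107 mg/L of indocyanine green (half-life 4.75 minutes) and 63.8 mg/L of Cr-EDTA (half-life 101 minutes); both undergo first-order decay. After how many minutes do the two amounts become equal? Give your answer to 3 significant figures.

3.72 minutes

Set 107·(1/2)^(t/4.75) = 63.8·(1/2)^(t/101).
Taking log₂: log₂(107/63.8) = t·(1/4.75 − 1/101).
log₂(1.6771) = 0.74598; 1/4.75 − 1/101 = 0.20063.
t = 0.74598 / 0.20063 ≈ 3.7183 minutes.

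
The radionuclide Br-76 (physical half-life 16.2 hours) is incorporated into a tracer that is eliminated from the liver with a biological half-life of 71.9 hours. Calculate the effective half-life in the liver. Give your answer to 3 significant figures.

13.2 hours

1/t_eff = 1/t_phys + 1/t_biol = 1/16.2 + 1/71.9 = 0.075637 per hour.
t_eff = 16.2 × 71.9 / (16.2 + 71.9) ≈ 13.221 hours.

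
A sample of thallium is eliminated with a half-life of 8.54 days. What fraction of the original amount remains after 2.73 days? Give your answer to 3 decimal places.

n = 2.73/8.54 ≈ 0.31967 half-lives.
Fraction remaining = (1/2)^0.31967 ≈ 0.80125.

0.801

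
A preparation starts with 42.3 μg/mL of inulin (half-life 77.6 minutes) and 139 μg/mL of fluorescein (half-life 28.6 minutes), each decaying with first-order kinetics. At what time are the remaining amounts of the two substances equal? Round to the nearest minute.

Set 42.3·(1/2)^(t/77.6) = 139·(1/2)^(t/28.6).
Taking log₂: log₂(42.3/139) = t·(1/77.6 − 1/28.6).
log₂(0.30432) = -1.7164; 1/77.6 − 1/28.6 = -0.022078.
t = -1.7164 / -0.022078 ≈ 77.739 minutes.

78 minutes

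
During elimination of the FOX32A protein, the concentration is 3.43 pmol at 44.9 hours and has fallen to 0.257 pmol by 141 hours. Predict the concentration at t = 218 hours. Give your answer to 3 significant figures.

0.0322 pmol

Over Δt = 141 − 44.9 = 96.1 hours, the level fell by a factor of 3.43/0.257 ≈ 13.346.
n = log₂(13.346) ≈ 3.7384 half-lives, so t½ = 96.1/3.7384 ≈ 25.706 hours.
From t = 141 to t = 218: 0.257 × (1/2)^((218−141)/25.706) ≈ 0.032228 pmol.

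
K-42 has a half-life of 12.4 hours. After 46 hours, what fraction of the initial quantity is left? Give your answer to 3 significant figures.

n = 46/12.4 ≈ 3.7097 half-lives.
Fraction remaining = (1/2)^3.7097 ≈ 0.076432.

0.0764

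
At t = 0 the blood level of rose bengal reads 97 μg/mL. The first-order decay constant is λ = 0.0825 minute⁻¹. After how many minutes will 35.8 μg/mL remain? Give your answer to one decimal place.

12.1 minutes

t½ = ln 2 / λ = 0.69315 / 0.0825 ≈ 8.4018 minutes.
Fraction remaining = 35.8/97 ≈ 0.36907.
n = log₂(97/35.8) = ln(2.7095)/ln 2 ≈ 1.438 half-lives.
t = n × t½ = 1.438 × 8.4018 ≈ 12.082 minutes.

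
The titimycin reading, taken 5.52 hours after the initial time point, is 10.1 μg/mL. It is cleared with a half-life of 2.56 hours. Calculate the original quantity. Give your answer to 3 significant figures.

45.0 μg/mL

Number of half-lives elapsed: n = 5.52/2.56 ≈ 2.1562.
A₀ = A × 2^n = 10.1 × 2^2.1562 = 10.1 × 4.4575 ≈ 45.021 μg/mL.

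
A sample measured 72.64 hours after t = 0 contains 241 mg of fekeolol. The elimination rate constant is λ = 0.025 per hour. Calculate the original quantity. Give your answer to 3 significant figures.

1480 mg

t½ = ln 2 / λ = 0.69315 / 0.025 ≈ 27.726 hours.
Number of half-lives elapsed: n = 72.64/27.726 ≈ 2.6199.
A₀ = A × 2^n = 241 × 2^2.6199 = 241 × 6.1472 ≈ 1481.5 mg.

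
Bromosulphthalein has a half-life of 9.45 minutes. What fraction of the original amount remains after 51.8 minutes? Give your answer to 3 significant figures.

0.0224

n = 51.8/9.45 ≈ 5.4815 half-lives.
Fraction remaining = (1/2)^5.4815 ≈ 0.022383.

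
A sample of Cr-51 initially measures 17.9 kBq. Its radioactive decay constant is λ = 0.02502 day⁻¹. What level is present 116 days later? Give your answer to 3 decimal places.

0.983 kBq

t½ = ln 2 / λ = 0.69315 / 0.02502 ≈ 27.704 days.
Number of half-lives: n = 116/27.704 ≈ 4.1872.
Remaining = 17.9 × (1/2)^4.1872 = 17.9 × 0.054896 ≈ 0.98263 kBq.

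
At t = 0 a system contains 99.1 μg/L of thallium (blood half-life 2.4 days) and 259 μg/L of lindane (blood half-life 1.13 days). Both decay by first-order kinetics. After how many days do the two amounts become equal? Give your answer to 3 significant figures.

2.96 days

Set 99.1·(1/2)^(t/2.4) = 259·(1/2)^(t/1.13).
Taking log₂: log₂(99.1/259) = t·(1/2.4 − 1/1.13).
log₂(0.38263) = -1.386; 1/2.4 − 1/1.13 = -0.46829.
t = -1.386 / -0.46829 ≈ 2.9597 days.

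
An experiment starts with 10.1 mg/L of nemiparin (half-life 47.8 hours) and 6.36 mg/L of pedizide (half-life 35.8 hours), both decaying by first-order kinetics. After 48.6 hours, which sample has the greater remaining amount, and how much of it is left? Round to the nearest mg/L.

nemiparin: 10.1 × (1/2)^1.0167 ≈ 4.9918 mg/L.
pedizide: 6.36 × (1/2)^1.3575 ≈ 2.482 mg/L.
Nemiparin has more remaining, at ≈ 4.9918 mg/L.

nemiparin, 5 mg/L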